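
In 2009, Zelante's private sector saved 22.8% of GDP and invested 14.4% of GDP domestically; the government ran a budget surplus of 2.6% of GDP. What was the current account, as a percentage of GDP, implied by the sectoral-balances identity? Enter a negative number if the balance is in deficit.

By the sectoral-balances identity, CA = (S_private - I) + (T - G).
Private balance = 22.8 - 14.4 = 8.4
Government balance (T - G) = 2.6
CA = 8.4 + 2.6 = 11.0

11.0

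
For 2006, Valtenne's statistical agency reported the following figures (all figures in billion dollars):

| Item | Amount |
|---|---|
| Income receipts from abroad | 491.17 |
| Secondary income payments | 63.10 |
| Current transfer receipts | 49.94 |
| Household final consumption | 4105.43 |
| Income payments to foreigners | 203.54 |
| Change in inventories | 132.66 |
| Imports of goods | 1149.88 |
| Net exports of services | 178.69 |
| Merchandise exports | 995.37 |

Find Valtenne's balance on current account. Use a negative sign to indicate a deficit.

298.65

Goods balance = 995.37 - 1149.88 = -154.51
Services balance = 178.69
Trade balance (goods + services) = -154.51 + 178.69 = 24.18
Net primary income = 491.17 - 203.54 = 287.63
Net secondary income = 49.94 - 63.10 = -13.16
Current account = 24.18 + 287.63 + (-13.16) = 298.65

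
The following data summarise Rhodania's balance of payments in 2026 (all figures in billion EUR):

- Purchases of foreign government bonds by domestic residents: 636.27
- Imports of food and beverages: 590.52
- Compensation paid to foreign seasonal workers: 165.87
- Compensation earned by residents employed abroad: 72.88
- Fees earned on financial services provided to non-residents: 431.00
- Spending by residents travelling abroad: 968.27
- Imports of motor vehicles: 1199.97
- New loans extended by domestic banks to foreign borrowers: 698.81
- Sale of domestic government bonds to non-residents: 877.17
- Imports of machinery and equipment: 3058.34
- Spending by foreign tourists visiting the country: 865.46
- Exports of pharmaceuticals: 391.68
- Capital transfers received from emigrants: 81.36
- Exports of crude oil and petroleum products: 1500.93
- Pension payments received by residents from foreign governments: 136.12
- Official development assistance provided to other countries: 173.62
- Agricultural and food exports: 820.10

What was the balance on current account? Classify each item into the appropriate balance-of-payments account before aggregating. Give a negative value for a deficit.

-1938.42

Goods: -1199.97 + 820.10 - 590.52 + 1500.93 + 391.68 - 3058.34 = -2136.12
Services: 431.00 + 865.46 - 968.27 = 328.19
Primary income: 72.88 - 165.87 = -92.99
Secondary income: -173.62 + 136.12 = -37.50
Current account = (-2136.12) + 328.19 + (-92.99) + (-37.50) = -1938.42
(Excluded from the current account — financial account: purchases of foreign government bonds by domestic residents 636.27, new loans extended by domestic banks to foreign borrowers 698.81, sale of domestic government bonds to non-residents 877.17; capital account: capital transfers received from emigrants 81.36.)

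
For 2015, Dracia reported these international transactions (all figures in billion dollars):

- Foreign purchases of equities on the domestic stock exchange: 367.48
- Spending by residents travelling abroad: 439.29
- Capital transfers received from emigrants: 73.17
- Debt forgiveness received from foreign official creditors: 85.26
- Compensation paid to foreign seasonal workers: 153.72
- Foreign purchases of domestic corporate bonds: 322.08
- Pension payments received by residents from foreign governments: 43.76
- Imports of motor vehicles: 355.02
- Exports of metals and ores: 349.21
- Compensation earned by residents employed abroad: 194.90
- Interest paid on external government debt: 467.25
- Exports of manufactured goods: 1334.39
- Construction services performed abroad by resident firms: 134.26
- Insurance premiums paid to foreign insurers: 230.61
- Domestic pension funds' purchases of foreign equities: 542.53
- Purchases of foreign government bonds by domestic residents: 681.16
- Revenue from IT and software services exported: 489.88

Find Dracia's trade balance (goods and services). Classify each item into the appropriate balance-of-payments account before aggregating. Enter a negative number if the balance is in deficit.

1282.82

Goods: 349.21 + 1334.39 - 355.02 = 1328.58
Services: 134.26 + 489.88 - 439.29 - 230.61 = -45.76
Trade balance = 1328.58 + (-45.76) = 1282.82
(Excluded from the trade balance — financial account: foreign purchases of equities on the domestic stock exchange 367.48, foreign purchases of domestic corporate bonds 322.08, domestic pension funds' purchases of foreign equities 542.53, purchases of foreign government bonds by domestic residents 681.16; capital account: capital transfers received from emigrants 73.17, debt forgiveness received from foreign official creditors 85.26; primary income: compensation paid to foreign seasonal workers 153.72, compensation earned by residents employed abroad 194.90, interest paid on external government debt 467.25; secondary income: pension payments received by residents from foreign governments 43.76.)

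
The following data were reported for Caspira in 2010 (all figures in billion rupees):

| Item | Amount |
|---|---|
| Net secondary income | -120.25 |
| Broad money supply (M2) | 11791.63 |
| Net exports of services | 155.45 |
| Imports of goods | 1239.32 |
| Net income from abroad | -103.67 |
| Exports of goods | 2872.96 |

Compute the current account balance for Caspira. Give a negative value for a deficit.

1565.17

Goods balance = 2872.96 - 1239.32 = 1633.64
Services balance = 155.45
Trade balance (goods + services) = 1633.64 + 155.45 = 1789.09
Net primary income = -103.67
Net secondary income = -120.25
Current account = 1789.09 + (-103.67) + (-120.25) = 1565.17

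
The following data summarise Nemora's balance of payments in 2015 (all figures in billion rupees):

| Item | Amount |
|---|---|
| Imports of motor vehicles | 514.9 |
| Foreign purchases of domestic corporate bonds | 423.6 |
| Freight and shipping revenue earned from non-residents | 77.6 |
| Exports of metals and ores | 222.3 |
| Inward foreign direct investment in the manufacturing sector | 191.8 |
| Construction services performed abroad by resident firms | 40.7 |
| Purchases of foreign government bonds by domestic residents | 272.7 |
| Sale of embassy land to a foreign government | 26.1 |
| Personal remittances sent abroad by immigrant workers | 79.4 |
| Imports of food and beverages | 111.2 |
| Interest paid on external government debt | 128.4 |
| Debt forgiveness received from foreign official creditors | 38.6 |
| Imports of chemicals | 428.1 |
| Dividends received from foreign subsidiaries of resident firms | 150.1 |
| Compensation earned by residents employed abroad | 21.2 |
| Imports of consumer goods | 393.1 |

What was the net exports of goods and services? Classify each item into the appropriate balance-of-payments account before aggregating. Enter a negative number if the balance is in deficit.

-1106.7

Goods: -428.1 - 111.2 + 222.3 - 514.9 - 393.1 = -1225.0
Services: 40.7 + 77.6 = 118.3
Trade balance = -1225.0 + 118.3 = -1106.7
(Excluded from the trade balance — financial account: foreign purchases of domestic corporate bonds 423.6, inward foreign direct investment in the manufacturing sector 191.8, purchases of foreign government bonds by domestic residents 272.7; capital account: sale of embassy land to a foreign government 26.1, debt forgiveness received from foreign official creditors 38.6; secondary income: personal remittances sent abroad by immigrant workers 79.4; primary income: interest paid on external government debt 128.4, dividends received from foreign subsidiaries of resident firms 150.1, compensation earned by residents employed abroad 21.2.)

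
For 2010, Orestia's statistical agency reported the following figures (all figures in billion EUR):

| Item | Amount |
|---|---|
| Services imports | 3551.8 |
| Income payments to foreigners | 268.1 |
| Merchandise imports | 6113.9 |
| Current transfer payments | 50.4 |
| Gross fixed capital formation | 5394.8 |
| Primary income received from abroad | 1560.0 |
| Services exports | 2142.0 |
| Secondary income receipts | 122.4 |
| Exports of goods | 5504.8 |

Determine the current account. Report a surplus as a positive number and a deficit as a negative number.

-655.0

Goods balance = 5504.8 - 6113.9 = -609.1
Services balance = 2142.0 - 3551.8 = -1409.8
Trade balance (goods + services) = -609.1 + (-1409.8) = -2018.9
Net primary income = 1560.0 - 268.1 = 1291.9
Net secondary income = 122.4 - 50.4 = 72.0
Current account = -2018.9 + 1291.9 + 72.0 = -655.0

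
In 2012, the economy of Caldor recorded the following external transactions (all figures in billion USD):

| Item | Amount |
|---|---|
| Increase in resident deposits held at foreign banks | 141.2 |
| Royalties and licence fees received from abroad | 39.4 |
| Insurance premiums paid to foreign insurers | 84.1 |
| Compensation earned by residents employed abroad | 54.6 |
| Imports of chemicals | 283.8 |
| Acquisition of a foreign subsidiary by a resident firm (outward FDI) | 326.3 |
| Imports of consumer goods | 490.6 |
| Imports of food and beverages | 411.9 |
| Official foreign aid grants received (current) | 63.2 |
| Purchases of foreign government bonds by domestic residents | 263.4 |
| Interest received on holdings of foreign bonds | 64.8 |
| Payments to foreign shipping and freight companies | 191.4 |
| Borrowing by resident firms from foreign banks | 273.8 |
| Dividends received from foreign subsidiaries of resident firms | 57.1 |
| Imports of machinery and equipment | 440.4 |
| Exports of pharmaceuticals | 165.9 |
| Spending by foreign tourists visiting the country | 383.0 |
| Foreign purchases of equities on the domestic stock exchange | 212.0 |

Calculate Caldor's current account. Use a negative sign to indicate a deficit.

-1074.2

Goods: 165.9 - 411.9 - 440.4 - 283.8 - 490.6 = -1460.8
Services: 39.4 + 383.0 - 84.1 - 191.4 = 146.9
Primary income: 57.1 + 54.6 + 64.8 = 176.5
Secondary income: 63.2
Current account = (-1460.8) + 146.9 + 176.5 + 63.2 = -1074.2
(Excluded from the current account — financial account: increase in resident deposits held at foreign banks 141.2, acquisition of a foreign subsidiary by a resident firm (outward FDI) 326.3, purchases of foreign government bonds by domestic residents 263.4, borrowing by resident firms from foreign banks 273.8, foreign purchases of equities on the domestic stock exchange 212.0.)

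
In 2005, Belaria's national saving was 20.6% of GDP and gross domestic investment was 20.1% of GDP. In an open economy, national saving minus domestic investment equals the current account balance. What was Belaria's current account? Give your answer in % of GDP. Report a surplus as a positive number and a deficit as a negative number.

S - I = CA (net lending to the rest of the world).
CA = S - I = 20.6 - 20.1 = 0.5

0.5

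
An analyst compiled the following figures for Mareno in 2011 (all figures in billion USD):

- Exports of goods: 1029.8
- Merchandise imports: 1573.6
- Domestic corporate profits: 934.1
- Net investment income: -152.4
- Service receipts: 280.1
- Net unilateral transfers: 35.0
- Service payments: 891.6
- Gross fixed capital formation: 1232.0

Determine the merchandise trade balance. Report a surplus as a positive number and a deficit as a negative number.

-543.8

Goods balance = 1029.8 - 1573.6 = -543.8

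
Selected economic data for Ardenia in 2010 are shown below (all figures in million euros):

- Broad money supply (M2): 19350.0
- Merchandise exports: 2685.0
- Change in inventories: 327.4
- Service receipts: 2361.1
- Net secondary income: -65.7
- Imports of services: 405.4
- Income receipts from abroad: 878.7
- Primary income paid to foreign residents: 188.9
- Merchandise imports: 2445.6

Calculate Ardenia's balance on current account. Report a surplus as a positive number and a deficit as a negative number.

Goods balance = 2685.0 - 2445.6 = 239.4
Services balance = 2361.1 - 405.4 = 1955.7
Trade balance (goods + services) = 239.4 + 1955.7 = 2195.1
Net primary income = 878.7 - 188.9 = 689.8
Net secondary income = -65.7
Current account = 2195.1 + 689.8 + (-65.7) = 2819.2

2819.2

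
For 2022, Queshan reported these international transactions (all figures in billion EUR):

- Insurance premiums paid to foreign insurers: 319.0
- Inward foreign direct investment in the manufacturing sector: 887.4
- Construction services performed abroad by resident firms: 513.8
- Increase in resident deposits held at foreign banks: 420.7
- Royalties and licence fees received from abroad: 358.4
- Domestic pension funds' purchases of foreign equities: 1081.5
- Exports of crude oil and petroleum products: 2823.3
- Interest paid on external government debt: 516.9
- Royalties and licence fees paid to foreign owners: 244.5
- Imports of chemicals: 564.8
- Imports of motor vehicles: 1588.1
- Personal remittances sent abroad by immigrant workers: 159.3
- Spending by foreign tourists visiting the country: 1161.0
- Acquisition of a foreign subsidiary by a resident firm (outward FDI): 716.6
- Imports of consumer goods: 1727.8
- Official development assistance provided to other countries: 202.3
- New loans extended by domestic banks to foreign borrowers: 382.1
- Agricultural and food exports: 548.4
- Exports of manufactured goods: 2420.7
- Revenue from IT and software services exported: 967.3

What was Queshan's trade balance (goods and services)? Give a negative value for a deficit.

Goods: 548.4 - 564.8 - 1588.1 + 2420.7 + 2823.3 - 1727.8 = 1911.7
Services: 358.4 - 244.5 - 319.0 + 1161.0 + 967.3 + 513.8 = 2437.0
Trade balance = 1911.7 + 2437.0 = 4348.7
(Excluded from the trade balance — financial account: inward foreign direct investment in the manufacturing sector 887.4, increase in resident deposits held at foreign banks 420.7, domestic pension funds' purchases of foreign equities 1081.5, acquisition of a foreign subsidiary by a resident firm (outward FDI) 716.6, new loans extended by domestic banks to foreign borrowers 382.1; primary income: interest paid on external government debt 516.9; secondary income: personal remittances sent abroad by immigrant workers 159.3, official development assistance provided to other countries 202.3.)

4348.7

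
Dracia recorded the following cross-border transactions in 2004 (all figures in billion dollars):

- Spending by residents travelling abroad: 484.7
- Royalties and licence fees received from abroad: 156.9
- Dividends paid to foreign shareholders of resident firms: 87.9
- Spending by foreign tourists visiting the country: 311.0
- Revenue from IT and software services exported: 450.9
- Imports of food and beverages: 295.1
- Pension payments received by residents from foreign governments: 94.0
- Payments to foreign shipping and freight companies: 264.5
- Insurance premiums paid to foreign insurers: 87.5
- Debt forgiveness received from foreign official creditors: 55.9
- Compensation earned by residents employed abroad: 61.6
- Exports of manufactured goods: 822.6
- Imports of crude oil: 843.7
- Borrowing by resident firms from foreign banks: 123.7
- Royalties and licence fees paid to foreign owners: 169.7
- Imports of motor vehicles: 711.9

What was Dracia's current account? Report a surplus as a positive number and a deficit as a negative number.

Goods: 822.6 - 711.9 - 295.1 - 843.7 = -1028.1
Services: -87.5 - 484.7 + 156.9 + 450.9 - 169.7 - 264.5 + 311.0 = -87.6
Primary income: 61.6 - 87.9 = -26.3
Secondary income: 94.0
Current account = (-1028.1) + (-87.6) + (-26.3) + 94.0 = -1048.0
(Excluded from the current account — capital account: debt forgiveness received from foreign official creditors 55.9; financial account: borrowing by resident firms from foreign banks 123.7.)

-1048.0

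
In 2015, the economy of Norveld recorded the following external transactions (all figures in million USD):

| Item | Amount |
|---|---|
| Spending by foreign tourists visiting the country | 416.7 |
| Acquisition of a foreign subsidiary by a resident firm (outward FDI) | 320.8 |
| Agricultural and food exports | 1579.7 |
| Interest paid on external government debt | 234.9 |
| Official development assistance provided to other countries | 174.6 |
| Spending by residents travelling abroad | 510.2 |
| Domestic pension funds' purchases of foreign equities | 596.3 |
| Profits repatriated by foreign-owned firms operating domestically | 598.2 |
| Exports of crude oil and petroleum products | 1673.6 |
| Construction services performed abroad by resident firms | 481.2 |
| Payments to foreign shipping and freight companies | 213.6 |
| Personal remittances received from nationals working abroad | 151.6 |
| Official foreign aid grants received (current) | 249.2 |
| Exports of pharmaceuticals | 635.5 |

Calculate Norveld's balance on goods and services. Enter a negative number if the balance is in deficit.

4062.9

Goods: 1579.7 + 635.5 + 1673.6 = 3888.8
Services: 481.2 - 510.2 - 213.6 + 416.7 = 174.1
Trade balance = 3888.8 + 174.1 = 4062.9
(Excluded from the trade balance — financial account: acquisition of a foreign subsidiary by a resident firm (outward FDI) 320.8, domestic pension funds' purchases of foreign equities 596.3; primary income: interest paid on external government debt 234.9, profits repatriated by foreign-owned firms operating domestically 598.2; secondary income: official development assistance provided to other countries 174.6, personal remittances received from nationals working abroad 151.6, official foreign aid grants received (current) 249.2.)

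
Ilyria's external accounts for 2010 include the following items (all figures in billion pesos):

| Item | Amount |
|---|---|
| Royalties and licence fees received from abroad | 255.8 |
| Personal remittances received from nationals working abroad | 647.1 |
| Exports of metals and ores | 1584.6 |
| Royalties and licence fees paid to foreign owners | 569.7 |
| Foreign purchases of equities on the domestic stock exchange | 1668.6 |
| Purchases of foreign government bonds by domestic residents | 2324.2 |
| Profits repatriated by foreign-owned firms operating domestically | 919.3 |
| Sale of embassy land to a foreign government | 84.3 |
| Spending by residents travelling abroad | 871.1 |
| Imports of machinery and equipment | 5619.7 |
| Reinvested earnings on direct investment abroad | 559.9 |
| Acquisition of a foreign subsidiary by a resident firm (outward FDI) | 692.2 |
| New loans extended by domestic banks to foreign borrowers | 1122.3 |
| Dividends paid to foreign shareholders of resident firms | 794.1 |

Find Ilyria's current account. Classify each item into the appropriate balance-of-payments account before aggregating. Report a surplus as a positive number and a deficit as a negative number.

Goods: -5619.7 + 1584.6 = -4035.1
Services: -871.1 + 255.8 - 569.7 = -1185.0
Primary income: -919.3 + 559.9 - 794.1 = -1153.5
Secondary income: 647.1
Current account = (-4035.1) + (-1185.0) + (-1153.5) + 647.1 = -5726.5
(Excluded from the current account — financial account: foreign purchases of equities on the domestic stock exchange 1668.6, purchases of foreign government bonds by domestic residents 2324.2, acquisition of a foreign subsidiary by a resident firm (outward FDI) 692.2, new loans extended by domestic banks to foreign borrowers 1122.3; capital account: sale of embassy land to a foreign government 84.3.)

-5726.5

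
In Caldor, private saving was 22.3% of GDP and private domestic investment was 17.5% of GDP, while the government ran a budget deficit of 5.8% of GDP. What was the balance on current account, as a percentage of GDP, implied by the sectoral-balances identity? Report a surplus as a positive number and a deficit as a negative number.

By the sectoral-balances identity, CA = (S_private - I) + (T - G).
Private balance = 22.3 - 17.5 = 4.8
Government balance (T - G) = -5.8
CA = 4.8 + (-5.8) = -1.0

-1.0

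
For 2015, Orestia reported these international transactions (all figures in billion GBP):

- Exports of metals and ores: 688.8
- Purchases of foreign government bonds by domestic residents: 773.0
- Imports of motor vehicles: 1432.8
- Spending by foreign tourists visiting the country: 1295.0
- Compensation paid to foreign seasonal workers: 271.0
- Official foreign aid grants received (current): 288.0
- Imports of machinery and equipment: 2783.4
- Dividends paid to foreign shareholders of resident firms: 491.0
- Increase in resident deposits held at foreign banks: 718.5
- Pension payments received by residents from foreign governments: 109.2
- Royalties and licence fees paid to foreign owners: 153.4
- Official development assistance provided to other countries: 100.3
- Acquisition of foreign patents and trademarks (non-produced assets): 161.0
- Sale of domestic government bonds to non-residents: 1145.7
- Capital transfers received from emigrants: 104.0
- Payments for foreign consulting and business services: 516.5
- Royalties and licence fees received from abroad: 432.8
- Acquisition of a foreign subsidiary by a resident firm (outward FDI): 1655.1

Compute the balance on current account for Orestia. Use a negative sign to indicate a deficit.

Goods: -2783.4 - 1432.8 + 688.8 = -3527.4
Services: -153.4 + 1295.0 - 516.5 + 432.8 = 1057.9
Primary income: -491.0 - 271.0 = -762.0
Secondary income: -100.3 + 288.0 + 109.2 = 296.9
Current account = (-3527.4) + 1057.9 + (-762.0) + 296.9 = -2934.6
(Excluded from the current account — financial account: purchases of foreign government bonds by domestic residents 773.0, increase in resident deposits held at foreign banks 718.5, sale of domestic government bonds to non-residents 1145.7, acquisition of a foreign subsidiary by a resident firm (outward FDI) 1655.1; capital account: acquisition of foreign patents and trademarks (non-produced assets) 161.0, capital transfers received from emigrants 104.0.)

-2934.6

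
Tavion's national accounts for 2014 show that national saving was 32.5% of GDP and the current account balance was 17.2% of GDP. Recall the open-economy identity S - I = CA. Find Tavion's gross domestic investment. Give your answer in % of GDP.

15.3

I = S - CA = 32.5 - 17.2 = 15.3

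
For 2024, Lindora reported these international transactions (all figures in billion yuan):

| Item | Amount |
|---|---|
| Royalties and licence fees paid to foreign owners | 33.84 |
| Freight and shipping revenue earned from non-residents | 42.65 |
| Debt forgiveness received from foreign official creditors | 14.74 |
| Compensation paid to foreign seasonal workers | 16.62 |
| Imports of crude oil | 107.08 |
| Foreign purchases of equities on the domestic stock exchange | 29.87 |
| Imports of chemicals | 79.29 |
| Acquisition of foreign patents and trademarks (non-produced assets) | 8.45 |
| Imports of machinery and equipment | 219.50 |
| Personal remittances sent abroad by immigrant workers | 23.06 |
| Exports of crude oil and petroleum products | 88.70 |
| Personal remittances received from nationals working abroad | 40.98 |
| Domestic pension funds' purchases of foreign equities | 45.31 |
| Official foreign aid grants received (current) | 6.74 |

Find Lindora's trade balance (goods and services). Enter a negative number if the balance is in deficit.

-308.36

Goods: 88.70 - 79.29 - 107.08 - 219.50 = -317.17
Services: -33.84 + 42.65 = 8.81
Trade balance = -317.17 + 8.81 = -308.36
(Excluded from the trade balance — capital account: debt forgiveness received from foreign official creditors 14.74, acquisition of foreign patents and trademarks (non-produced assets) 8.45; primary income: compensation paid to foreign seasonal workers 16.62; financial account: foreign purchases of equities on the domestic stock exchange 29.87, domestic pension funds' purchases of foreign equities 45.31; secondary income: personal remittances sent abroad by immigrant workers 23.06, personal remittances received from nationals working abroad 40.98, official foreign aid grants received (current) 6.74.)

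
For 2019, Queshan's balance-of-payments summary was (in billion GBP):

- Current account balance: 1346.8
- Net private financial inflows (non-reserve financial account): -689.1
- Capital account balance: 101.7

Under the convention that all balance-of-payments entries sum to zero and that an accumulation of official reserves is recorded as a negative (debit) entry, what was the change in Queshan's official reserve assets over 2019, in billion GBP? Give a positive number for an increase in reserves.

Official reserve transactions balance = -(1346.8 + 101.7 + (-689.1)) = -759.4
An accumulation of reserves is recorded as a debit (negative entry), so the change in the stock of reserves is the negative of that balance.
Change in official reserves = -(-759.4) = 759.4

759.4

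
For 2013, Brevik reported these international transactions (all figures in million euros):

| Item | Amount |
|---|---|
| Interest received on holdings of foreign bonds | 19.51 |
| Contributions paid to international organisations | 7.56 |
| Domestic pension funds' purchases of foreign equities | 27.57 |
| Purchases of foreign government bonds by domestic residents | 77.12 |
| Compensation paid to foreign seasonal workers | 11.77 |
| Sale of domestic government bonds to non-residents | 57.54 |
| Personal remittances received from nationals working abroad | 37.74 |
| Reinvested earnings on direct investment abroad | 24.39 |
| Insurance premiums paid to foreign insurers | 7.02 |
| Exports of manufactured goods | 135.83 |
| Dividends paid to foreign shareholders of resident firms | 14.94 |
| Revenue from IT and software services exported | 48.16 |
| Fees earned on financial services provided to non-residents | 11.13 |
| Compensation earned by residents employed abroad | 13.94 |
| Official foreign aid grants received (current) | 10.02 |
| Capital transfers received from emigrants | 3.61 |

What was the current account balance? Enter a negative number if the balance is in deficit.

Goods: 135.83
Services: 11.13 + 48.16 - 7.02 = 52.27
Primary income: 19.51 + 24.39 - 14.94 + 13.94 - 11.77 = 31.13
Secondary income: 10.02 + 37.74 - 7.56 = 40.20
Current account = 135.83 + 52.27 + 31.13 + 40.20 = 259.43
(Excluded from the current account — financial account: domestic pension funds' purchases of foreign equities 27.57, purchases of foreign government bonds by domestic residents 77.12, sale of domestic government bonds to non-residents 57.54; capital account: capital transfers received from emigrants 3.61.)

259.43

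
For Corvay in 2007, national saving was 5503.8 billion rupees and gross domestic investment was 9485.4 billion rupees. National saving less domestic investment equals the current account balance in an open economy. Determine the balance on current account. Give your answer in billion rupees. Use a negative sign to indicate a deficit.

-3981.6

S - I = CA (net lending to the rest of the world).
CA = S - I = 5503.8 - 9485.4 = -3981.6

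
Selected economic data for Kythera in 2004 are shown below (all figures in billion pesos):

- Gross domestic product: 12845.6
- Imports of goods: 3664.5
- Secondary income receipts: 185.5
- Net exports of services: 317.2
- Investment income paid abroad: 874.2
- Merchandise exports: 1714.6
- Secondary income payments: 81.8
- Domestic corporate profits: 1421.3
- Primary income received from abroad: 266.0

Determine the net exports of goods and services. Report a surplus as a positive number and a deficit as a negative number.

Goods balance = 1714.6 - 3664.5 = -1949.9
Services balance = 317.2
Trade balance (goods + services) = -1949.9 + 317.2 = -1632.7

-1632.7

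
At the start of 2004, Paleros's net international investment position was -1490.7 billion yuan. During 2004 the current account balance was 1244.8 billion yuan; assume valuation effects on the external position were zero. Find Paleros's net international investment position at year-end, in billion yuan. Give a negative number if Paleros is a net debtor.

-245.9

With no valuation effects, change in NIIP = current account = 1244.8
End-of-year NIIP = -1490.7 + 1244.8 = -245.9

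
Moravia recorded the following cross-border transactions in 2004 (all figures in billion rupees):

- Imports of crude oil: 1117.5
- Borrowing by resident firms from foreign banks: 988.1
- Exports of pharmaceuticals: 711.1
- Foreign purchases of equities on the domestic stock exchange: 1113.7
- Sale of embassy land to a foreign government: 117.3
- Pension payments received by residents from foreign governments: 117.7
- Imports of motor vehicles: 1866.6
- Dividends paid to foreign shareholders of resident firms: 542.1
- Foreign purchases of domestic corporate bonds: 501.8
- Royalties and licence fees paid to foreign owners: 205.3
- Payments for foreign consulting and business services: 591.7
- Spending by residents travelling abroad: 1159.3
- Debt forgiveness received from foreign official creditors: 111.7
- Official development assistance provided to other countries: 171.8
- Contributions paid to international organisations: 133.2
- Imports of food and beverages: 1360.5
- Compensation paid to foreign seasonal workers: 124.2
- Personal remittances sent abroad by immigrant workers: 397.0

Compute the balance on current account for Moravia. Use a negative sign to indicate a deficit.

-6840.4

Goods: -1360.5 - 1117.5 + 711.1 - 1866.6 = -3633.5
Services: -205.3 - 1159.3 - 591.7 = -1956.3
Primary income: -542.1 - 124.2 = -666.3
Secondary income: -133.2 + 117.7 - 171.8 - 397.0 = -584.3
Current account = (-3633.5) + (-1956.3) + (-666.3) + (-584.3) = -6840.4
(Excluded from the current account — financial account: borrowing by resident firms from foreign banks 988.1, foreign purchases of equities on the domestic stock exchange 1113.7, foreign purchases of domestic corporate bonds 501.8; capital account: sale of embassy land to a foreign government 117.3, debt forgiveness received from foreign official creditors 111.7.)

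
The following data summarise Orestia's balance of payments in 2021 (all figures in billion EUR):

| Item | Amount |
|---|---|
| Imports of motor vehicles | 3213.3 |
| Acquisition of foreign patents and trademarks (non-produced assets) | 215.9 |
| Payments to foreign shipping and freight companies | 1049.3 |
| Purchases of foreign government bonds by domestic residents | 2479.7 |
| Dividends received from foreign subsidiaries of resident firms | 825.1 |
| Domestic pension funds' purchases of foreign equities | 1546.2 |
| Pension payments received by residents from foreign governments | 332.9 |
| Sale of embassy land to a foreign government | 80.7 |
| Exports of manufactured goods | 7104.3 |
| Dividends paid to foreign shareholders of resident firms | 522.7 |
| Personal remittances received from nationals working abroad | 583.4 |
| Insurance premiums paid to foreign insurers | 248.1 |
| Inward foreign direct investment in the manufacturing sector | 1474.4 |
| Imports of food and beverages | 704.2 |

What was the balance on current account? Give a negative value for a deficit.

Goods: -704.2 - 3213.3 + 7104.3 = 3186.8
Services: -1049.3 - 248.1 = -1297.4
Primary income: -522.7 + 825.1 = 302.4
Secondary income: 332.9 + 583.4 = 916.3
Current account = 3186.8 + (-1297.4) + 302.4 + 916.3 = 3108.1
(Excluded from the current account — capital account: acquisition of foreign patents and trademarks (non-produced assets) 215.9, sale of embassy land to a foreign government 80.7; financial account: purchases of foreign government bonds by domestic residents 2479.7, domestic pension funds' purchases of foreign equities 1546.2, inward foreign direct investment in the manufacturing sector 1474.4.)

3108.1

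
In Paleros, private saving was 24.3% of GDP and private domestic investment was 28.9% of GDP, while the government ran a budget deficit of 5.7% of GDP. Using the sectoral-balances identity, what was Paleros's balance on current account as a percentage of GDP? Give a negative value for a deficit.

By the sectoral-balances identity, CA = (S_private - I) + (T - G).
Private balance = 24.3 - 28.9 = -4.6
Government balance (T - G) = -5.7
CA = -4.6 + (-5.7) = -10.3

-10.3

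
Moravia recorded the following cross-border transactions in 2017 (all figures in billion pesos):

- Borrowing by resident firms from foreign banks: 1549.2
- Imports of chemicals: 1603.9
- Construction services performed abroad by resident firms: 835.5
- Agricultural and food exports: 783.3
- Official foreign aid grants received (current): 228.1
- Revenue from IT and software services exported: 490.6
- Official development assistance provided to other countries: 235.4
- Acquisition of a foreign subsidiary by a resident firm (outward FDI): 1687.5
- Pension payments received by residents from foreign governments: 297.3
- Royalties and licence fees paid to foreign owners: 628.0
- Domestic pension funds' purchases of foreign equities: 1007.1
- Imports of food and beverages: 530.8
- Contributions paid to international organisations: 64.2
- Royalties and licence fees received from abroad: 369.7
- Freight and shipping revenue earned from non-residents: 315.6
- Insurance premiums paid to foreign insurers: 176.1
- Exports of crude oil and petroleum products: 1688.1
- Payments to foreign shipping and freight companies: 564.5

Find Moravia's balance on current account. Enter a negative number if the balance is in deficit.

Goods: 783.3 - 1603.9 + 1688.1 - 530.8 = 336.7
Services: -628.0 - 176.1 + 315.6 + 369.7 + 835.5 + 490.6 - 564.5 = 642.8
Secondary income: 297.3 - 64.2 - 235.4 + 228.1 = 225.8
Current account = 336.7 + 642.8 + 225.8 = 1205.3
(Excluded from the current account — financial account: borrowing by resident firms from foreign banks 1549.2, acquisition of a foreign subsidiary by a resident firm (outward FDI) 1687.5, domestic pension funds' purchases of foreign equities 1007.1.)

1205.3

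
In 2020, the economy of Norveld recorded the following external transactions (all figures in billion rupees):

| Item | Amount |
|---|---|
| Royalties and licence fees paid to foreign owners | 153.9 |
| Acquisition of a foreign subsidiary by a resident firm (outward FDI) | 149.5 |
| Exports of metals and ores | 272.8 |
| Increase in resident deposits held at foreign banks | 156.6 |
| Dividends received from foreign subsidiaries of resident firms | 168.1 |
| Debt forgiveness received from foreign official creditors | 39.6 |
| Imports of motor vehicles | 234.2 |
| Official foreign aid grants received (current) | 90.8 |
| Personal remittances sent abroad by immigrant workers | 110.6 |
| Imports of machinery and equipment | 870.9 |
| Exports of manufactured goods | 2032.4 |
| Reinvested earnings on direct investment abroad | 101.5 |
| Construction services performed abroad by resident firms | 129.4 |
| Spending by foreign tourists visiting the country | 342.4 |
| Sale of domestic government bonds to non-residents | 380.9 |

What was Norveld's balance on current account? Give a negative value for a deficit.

1767.8

Goods: 2032.4 - 234.2 - 870.9 + 272.8 = 1200.1
Services: 129.4 + 342.4 - 153.9 = 317.9
Primary income: 168.1 + 101.5 = 269.6
Secondary income: 90.8 - 110.6 = -19.8
Current account = 1200.1 + 317.9 + 269.6 + (-19.8) = 1767.8
(Excluded from the current account — financial account: acquisition of a foreign subsidiary by a resident firm (outward FDI) 149.5, increase in resident deposits held at foreign banks 156.6, sale of domestic government bonds to non-residents 380.9; capital account: debt forgiveness received from foreign official creditors 39.6.)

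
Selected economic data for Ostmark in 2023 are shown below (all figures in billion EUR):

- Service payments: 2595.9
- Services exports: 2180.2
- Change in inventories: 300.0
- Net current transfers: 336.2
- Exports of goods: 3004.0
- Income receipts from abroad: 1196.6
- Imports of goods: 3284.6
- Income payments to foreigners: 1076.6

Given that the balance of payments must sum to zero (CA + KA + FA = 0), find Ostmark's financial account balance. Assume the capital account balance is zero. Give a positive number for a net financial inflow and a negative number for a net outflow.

240.1

Goods balance = 3004.0 - 3284.6 = -280.6
Services balance = 2180.2 - 2595.9 = -415.7
Trade balance (goods + services) = -280.6 + (-415.7) = -696.3
Net primary income = 1196.6 - 1076.6 = 120.0
Net secondary income = 336.2
Current account = -696.3 + 120.0 + 336.2 = -240.1
Financial account = -(-240.1) = 240.1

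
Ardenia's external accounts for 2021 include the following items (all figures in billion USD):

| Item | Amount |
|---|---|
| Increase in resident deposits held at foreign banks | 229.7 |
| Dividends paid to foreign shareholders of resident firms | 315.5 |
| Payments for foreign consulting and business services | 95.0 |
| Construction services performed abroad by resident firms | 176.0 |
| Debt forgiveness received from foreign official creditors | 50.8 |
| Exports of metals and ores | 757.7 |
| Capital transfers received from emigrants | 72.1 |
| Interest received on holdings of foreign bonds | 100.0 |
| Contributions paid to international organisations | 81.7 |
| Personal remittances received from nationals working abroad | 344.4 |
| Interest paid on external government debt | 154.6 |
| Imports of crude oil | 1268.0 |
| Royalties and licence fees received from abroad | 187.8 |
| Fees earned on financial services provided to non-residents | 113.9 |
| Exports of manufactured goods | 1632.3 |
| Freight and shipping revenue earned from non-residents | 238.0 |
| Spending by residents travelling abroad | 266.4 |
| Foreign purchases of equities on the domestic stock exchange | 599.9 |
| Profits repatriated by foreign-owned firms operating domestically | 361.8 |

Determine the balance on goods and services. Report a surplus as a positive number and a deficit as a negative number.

1476.3

Goods: 757.7 + 1632.3 - 1268.0 = 1122.0
Services: -266.4 + 176.0 + 238.0 + 187.8 + 113.9 - 95.0 = 354.3
Trade balance = 1122.0 + 354.3 = 1476.3
(Excluded from the trade balance — financial account: increase in resident deposits held at foreign banks 229.7, foreign purchases of equities on the domestic stock exchange 599.9; primary income: dividends paid to foreign shareholders of resident firms 315.5, interest received on holdings of foreign bonds 100.0, interest paid on external government debt 154.6, profits repatriated by foreign-owned firms operating domestically 361.8; capital account: debt forgiveness received from foreign official creditors 50.8, capital transfers received from emigrants 72.1; secondary income: contributions paid to international organisations 81.7, personal remittances received from nationals working abroad 344.4.)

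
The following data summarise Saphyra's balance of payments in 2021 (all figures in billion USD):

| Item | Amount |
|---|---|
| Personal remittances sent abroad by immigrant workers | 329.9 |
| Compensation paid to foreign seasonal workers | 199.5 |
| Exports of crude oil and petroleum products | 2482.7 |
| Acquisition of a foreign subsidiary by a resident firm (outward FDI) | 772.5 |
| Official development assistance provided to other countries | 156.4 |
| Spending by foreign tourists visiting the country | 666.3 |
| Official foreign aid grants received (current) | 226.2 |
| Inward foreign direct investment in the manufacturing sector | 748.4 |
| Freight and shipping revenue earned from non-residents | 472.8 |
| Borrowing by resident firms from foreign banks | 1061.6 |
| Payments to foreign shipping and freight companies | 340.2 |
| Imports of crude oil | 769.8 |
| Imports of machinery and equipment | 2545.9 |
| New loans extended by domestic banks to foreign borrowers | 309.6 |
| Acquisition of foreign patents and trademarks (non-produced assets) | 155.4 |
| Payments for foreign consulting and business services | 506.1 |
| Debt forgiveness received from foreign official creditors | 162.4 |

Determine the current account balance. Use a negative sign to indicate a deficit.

-999.8

Goods: 2482.7 - 769.8 - 2545.9 = -833.0
Services: -506.1 + 666.3 - 340.2 + 472.8 = 292.8
Primary income: -199.5
Secondary income: -156.4 + 226.2 - 329.9 = -260.1
Current account = (-833.0) + 292.8 + (-199.5) + (-260.1) = -999.8
(Excluded from the current account — financial account: acquisition of a foreign subsidiary by a resident firm (outward FDI) 772.5, inward foreign direct investment in the manufacturing sector 748.4, borrowing by resident firms from foreign banks 1061.6, new loans extended by domestic banks to foreign borrowers 309.6; capital account: acquisition of foreign patents and trademarks (non-produced assets) 155.4, debt forgiveness received from foreign official creditors 162.4.)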